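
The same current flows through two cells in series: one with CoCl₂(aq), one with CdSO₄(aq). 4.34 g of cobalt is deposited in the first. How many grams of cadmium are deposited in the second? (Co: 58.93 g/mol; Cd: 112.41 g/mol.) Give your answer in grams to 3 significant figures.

n(Co) = 4.34 / 58.93 = 0.07365 mol
Co²⁺ + 2e⁻ → Co, so n(e⁻) = 2 × 0.07365 = 0.1473 mol
Same current for the same time ⇒ same n(e⁻) = 0.1473 mol in both cells.
Cd²⁺ + 2e⁻ → Cd, so n(Cd) = 0.1473 / 2 = 0.07365 mol
m(Cd) = 0.07365 × 112.41 = 8.28 g

8.28 g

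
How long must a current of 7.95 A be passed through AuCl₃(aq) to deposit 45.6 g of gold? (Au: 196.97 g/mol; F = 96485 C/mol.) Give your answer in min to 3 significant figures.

140 min

n(Au) = 45.6 / 196.97 = 0.2315 mol
Au³⁺ + 3e⁻ → Au, so n(e⁻) = 3 × 0.2315 = 0.6945 mol
Q = 0.6945 × 96485 = 67010 C
t = Q / I = 67010 / 7.95 = 8429 s = 140 min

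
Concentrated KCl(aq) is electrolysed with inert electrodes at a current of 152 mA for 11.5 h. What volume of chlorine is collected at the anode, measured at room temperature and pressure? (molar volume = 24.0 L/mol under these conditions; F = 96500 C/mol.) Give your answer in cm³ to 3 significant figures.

783 cm³

Charge passed = 0.152 × 41400 = 6293 C
n(e⁻) = 6293 / 96500 = 0.06521 mol
2Cl⁻ → Cl₂ + 2e⁻, so n(Cl₂) = 0.06521 / 2 = 0.03261 mol
V = 0.03261 × 24.0 = 0.7826 L
= 783 cm³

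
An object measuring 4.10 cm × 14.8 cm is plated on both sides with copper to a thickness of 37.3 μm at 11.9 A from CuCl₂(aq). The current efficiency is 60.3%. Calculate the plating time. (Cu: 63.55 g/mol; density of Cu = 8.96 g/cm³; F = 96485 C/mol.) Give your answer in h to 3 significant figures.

0.477 h

Plated area = 2 × 4.10 × 14.8 = 121.4 cm²
Volume = 121.4 × 37.3×10⁻⁴ cm = 0.4528 cm³
m(Cu) = 0.4528 × 8.96 = 4.057 g
n(Cu) = 4.057 / 63.55 = 0.06384 mol; n(e⁻) = 2 × 0.06384 = 0.1277 mol
Q = 0.1277 × 96485 / 0.603 = 20430 C
t = 20430 / 11.9 = 1717 s = 0.477 h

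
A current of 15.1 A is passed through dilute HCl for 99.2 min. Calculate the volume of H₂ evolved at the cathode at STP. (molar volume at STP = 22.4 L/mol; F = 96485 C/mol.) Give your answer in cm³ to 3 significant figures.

10400 cm³

Charge passed = 15.1 × 5952 = 89880 C
n(e⁻) = 89880 / 96485 = 0.9315 mol
2H⁺ + 2e⁻ → H₂, so n(H₂) = 0.9315 / 2 = 0.4658 mol
V = 0.4658 × 22.4 = 10.43 L
= 10400 cm³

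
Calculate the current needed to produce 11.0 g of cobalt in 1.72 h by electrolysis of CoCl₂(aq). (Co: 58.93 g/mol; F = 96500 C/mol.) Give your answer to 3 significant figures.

5.82 A

n(Co) = 11.0 / 58.93 = 0.1867 mol
Co²⁺ + 2e⁻ → Co, so n(e⁻) = 2 × 0.1867 = 0.3734 mol
Q = 0.3734 × 96500 = 36030 C
I = Q / t = 36030 / 6192 s = 5.82 A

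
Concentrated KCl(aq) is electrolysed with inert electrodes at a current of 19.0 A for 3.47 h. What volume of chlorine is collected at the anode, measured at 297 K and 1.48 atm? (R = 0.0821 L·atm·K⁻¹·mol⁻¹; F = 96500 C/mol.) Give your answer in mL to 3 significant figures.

Q = 19.0 A × 12492 s = 2.373×10^5 C
Moles of electrons = 2.373×10^5 / 96500 = 2.459 mol
2Cl⁻ → Cl₂ + 2e⁻, so n(Cl₂) = 2.459 / 2 = 1.230 mol
V = nRT/P = 1.230 × 0.0821 × 297 / 1.48 = 20.26 L
= 20300 mL

20300 mL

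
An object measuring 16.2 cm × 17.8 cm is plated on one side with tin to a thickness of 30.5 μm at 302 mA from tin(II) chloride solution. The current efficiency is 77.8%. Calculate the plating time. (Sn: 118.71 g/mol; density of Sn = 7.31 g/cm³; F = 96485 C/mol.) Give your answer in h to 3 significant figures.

12.4 h

Plated area = 16.2 × 17.8 = 288.4 cm²
Volume = 288.4 × 30.5×10⁻⁴ cm = 0.8796 cm³
m(Sn) = 0.8796 × 7.31 = 6.430 g
n(Sn) = 6.430 / 118.71 = 0.05417 mol; n(e⁻) = 2 × 0.05417 = 0.1083 mol
Q = 0.1083 × 96485 / 0.778 = 13430 C
t = 13430 / 0.302 = 44470 s = 12.4 h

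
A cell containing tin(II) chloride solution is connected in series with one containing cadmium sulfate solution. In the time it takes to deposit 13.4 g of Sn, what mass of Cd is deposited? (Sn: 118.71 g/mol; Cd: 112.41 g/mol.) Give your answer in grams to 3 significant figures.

12.7 g

n(Sn) = 13.4 / 118.71 = 0.1129 mol
Sn²⁺ + 2e⁻ → Sn, so n(e⁻) = 2 × 0.1129 = 0.2258 mol
In series, the same 0.2258 mol of electrons flows through the second cell.
Cd²⁺ + 2e⁻ → Cd, so n(Cd) = 0.2258 / 2 = 0.1129 mol
m(Cd) = 0.1129 × 112.41 = 12.7 g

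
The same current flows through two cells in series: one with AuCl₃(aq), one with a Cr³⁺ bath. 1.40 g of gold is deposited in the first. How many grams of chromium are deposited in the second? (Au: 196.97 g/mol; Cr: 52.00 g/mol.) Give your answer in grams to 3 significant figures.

n(Au) = 1.40 / 196.97 = 0.007108 mol
Au³⁺ + 3e⁻ → Au, so n(e⁻) = 3 × 0.007108 = 0.02132 mol
Since the cells are in series, n(e⁻) in the Cr cell is also 0.02132 mol.
Cr³⁺ + 3e⁻ → Cr, so n(Cr) = 0.02132 / 3 = 0.007107 mol
m(Cr) = 0.007107 × 52.00 = 0.370 g

0.370 g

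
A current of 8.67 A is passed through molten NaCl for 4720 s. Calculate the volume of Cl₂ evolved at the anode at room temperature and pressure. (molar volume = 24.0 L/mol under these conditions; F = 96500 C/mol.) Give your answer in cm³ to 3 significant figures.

5090 cm³

Q = 8.67 A × 4720 s = 40920 C
n(e⁻) = Q/F = 40920/96500 = 0.4240 mol
2Cl⁻ → Cl₂ + 2e⁻, so n(Cl₂) = 0.4240 / 2 = 0.2120 mol
V = 0.2120 × 24.0 = 5.088 L
= 5090 cm³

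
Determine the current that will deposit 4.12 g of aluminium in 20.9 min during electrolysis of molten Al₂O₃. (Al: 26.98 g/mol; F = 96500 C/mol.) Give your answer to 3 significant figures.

n(Al) = 4.12 / 26.98 = 0.1527 mol
Al³⁺ + 3e⁻ → Al, so n(e⁻) = 3 × 0.1527 = 0.4581 mol
Q = 0.4581 × 96500 = 44210 C
I = Q / t = 44210 / 1254 s = 35.3 A

35.3 A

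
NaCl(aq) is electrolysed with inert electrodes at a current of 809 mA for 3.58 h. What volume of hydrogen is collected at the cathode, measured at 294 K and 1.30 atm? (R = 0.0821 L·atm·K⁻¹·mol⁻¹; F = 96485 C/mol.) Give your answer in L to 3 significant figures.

1.00 L

Q = 0.809 A × 12888 s = 10430 C
Moles of electrons = 10430 / 96485 = 0.1081 mol
2H⁺ + 2e⁻ → H₂, so n(H₂) = 0.1081 / 2 = 0.05405 mol
V = nRT/P = 0.05405 × 0.0821 × 294 / 1.30 = 1.004 L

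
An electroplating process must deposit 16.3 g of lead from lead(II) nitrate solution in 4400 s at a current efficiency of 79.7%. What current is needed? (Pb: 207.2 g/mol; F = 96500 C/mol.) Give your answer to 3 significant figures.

4.33 A

n(Pb) = 16.3 / 207.2 = 0.07867 mol
Pb²⁺ + 2e⁻ → Pb, so n(e⁻) = 2 × 0.07867 = 0.1573 mol
Q = 0.1573 × 96500 / 0.797 = 19050 C
I = Q / t = 19050 / 4400 s = 4.33 A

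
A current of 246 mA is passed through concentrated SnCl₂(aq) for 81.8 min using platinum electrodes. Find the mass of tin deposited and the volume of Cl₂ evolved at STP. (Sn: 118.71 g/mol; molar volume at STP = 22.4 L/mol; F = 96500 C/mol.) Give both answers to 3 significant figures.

Q = 0.246 × 4908 = 1207 C; n(e⁻) = 1207 / 96500 = 0.01251 mol
Cathode: Sn²⁺ + 2e⁻ → Sn → n(Sn) = 0.01251/2 = 0.006255 mol → 0.743 g
Anode: 2Cl⁻ → Cl₂ + 2e⁻ → n(Cl₂) = 0.01251/2 = 0.006255 mol → 0.140 L

0.743 g Sn; 0.140 L Cl₂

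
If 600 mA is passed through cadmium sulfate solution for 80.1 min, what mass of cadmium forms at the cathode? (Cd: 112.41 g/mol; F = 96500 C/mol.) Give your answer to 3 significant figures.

Q = It = 0.600 × 4806 = 2884 C
Moles of electrons = 2884 / 96500 = 0.02989 mol
Cd²⁺ + 2e⁻ → Cd, so n(Cd) = 0.02989 / 2 = 0.01495 mol
m = 0.01495 × 112.41 = 1.68 g

1.68 g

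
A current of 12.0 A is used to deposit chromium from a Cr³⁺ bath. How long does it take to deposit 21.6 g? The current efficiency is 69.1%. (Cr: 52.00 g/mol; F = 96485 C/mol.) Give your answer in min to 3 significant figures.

n(Cr) = 21.6 / 52.00 = 0.4154 mol
Cr³⁺ + 3e⁻ → Cr, so n(e⁻) = 3 × 0.4154 = 1.246 mol
Q = 1.246 × 96485 / 0.691 = 1.740×10^5 C
t = Q / I = 1.740×10^5 / 12.0 = 14500 s = 242 min

242 min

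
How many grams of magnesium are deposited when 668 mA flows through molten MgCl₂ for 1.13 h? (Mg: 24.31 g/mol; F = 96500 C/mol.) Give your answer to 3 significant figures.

0.342 g

Charge passed = 0.668 × 4068 = 2717 C
n(e⁻) = Q/F = 2717/96500 = 0.02816 mol
Mg²⁺ + 2e⁻ → Mg, so n(Mg) = 0.02816 / 2 = 0.01408 mol
m = 0.01408 × 24.31 = 0.342 g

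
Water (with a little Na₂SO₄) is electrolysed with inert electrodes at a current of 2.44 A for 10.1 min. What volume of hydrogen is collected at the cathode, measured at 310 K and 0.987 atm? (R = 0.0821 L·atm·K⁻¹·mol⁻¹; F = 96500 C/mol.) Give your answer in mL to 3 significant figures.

198 mL

Charge passed = 2.44 × 606 = 1479 C
n(e⁻) = 1479 / 96500 = 0.01533 mol
2H⁺ + 2e⁻ → H₂, so n(H₂) = 0.01533 / 2 = 0.007665 mol
V = nRT/P = 0.007665 × 0.0821 × 310 / 0.987 = 0.1977 L
= 198 mL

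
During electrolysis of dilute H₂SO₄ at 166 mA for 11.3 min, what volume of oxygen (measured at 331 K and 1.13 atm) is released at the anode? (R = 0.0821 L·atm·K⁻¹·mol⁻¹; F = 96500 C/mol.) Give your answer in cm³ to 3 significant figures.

Q = It = 0.166 × 678 = 112.5 C
n(e⁻) = 112.5 / 96500 = 0.001166 mol
2H₂O → O₂ + 4H⁺ + 4e⁻, so n(O₂) = 0.001166 / 4 = 2.915×10^-4 mol
V = nRT/P = 2.915×10^-4 × 0.0821 × 331 / 1.13 = 0.007010 L
= 7.01 cm³

7.01 cm³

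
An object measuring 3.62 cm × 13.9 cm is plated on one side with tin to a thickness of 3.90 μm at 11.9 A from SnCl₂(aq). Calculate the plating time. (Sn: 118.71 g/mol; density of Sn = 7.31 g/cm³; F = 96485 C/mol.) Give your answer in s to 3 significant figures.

Plated area = 3.62 × 13.9 = 50.32 cm²
Volume = 50.32 × 3.90×10⁻⁴ cm = 0.01962 cm³
m(Sn) = 0.01962 × 7.31 = 0.1434 g
n(Sn) = 0.1434 / 118.71 = 0.001208 mol; n(e⁻) = 2 × 0.001208 = 0.002416 mol
Q = 0.002416 × 96485 = 233.1 C
t = 233.1 / 11.9 = 19.59 s

19.6 s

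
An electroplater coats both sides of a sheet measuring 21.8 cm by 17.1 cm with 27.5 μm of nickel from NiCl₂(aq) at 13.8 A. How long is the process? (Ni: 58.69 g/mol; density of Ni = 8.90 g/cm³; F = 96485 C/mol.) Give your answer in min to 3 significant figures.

72.5 min

Plated area = 2 × 21.8 × 17.1 = 745.6 cm²
Volume = 745.6 × 27.5×10⁻⁴ cm = 2.050 cm³
m(Ni) = 2.050 × 8.90 = 18.25 g
n(Ni) = 18.25 / 58.69 = 0.3110 mol; n(e⁻) = 2 × 0.3110 = 0.6220 mol
Q = 0.6220 × 96485 = 60010 C
t = 60010 / 13.8 = 4349 s = 72.5 min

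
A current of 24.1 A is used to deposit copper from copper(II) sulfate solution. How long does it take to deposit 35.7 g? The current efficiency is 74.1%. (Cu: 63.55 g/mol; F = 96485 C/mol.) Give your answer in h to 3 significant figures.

1.69 h

n(Cu) = 35.7 / 63.55 = 0.5618 mol
Cu²⁺ + 2e⁻ → Cu, so n(e⁻) = 2 × 0.5618 = 1.124 mol
Q = 1.124 × 96485 / 0.741 = 1.464×10^5 C
t = Q / I = 1.464×10^5 / 24.1 = 6075 s = 1.69 h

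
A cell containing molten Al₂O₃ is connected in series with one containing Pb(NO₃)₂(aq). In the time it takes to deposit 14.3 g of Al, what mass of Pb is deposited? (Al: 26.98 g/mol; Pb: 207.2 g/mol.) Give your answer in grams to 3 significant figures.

n(Al) = 14.3 / 26.98 = 0.5300 mol
Al³⁺ + 3e⁻ → Al, so n(e⁻) = 3 × 0.5300 = 1.590 mol
The cells are in series, so the same charge (and hence the same n(e⁻) = 1.590 mol) passes through both.
Pb²⁺ + 2e⁻ → Pb, so n(Pb) = 1.590 / 2 = 0.7950 mol
m(Pb) = 0.7950 × 207.2 = 165 g

165 g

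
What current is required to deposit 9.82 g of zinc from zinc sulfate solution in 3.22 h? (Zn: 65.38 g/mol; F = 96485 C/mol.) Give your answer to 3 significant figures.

2.50 A

n(Zn) = 9.82 / 65.38 = 0.1502 mol
Zn²⁺ + 2e⁻ → Zn, so n(e⁻) = 2 × 0.1502 = 0.3004 mol
Q = 0.3004 × 96485 = 28980 C
I = Q / t = 28980 / 11592 s = 2.50 A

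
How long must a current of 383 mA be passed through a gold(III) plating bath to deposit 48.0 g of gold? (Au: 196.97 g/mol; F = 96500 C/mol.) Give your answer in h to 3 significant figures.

n(Au) = 48.0 / 196.97 = 0.2437 mol
Au³⁺ + 3e⁻ → Au, so n(e⁻) = 3 × 0.2437 = 0.7311 mol
Q = 0.7311 × 96500 = 70550 C
t = Q / I = 70550 / 0.383 = 1.842×10^5 s = 51.2 h

51.2 h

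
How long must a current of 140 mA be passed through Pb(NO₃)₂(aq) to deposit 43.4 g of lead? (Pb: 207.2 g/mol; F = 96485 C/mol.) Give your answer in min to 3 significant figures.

n(Pb) = 43.4 / 207.2 = 0.2095 mol
Pb²⁺ + 2e⁻ → Pb, so n(e⁻) = 2 × 0.2095 = 0.4190 mol
Q = 0.4190 × 96485 = 40430 C
t = Q / I = 40430 / 0.140 = 2.888×10^5 s = 4810 min

4810 min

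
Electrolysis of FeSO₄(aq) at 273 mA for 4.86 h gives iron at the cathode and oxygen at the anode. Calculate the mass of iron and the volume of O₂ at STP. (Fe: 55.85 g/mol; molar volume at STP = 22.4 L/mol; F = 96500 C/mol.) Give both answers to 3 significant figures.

1.38 g Fe; 0.277 L O₂

Q = 0.273 × 17496 = 4776 C; n(e⁻) = 4776 / 96500 = 0.04949 mol
Cathode: Fe²⁺ + 2e⁻ → Fe → n(Fe) = 0.04949/2 = 0.02475 mol → 1.38 g
Anode: 2H₂O → O₂ + 4H⁺ + 4e⁻ → n(O₂) = 0.04949/4 = 0.01237 mol → 0.277 L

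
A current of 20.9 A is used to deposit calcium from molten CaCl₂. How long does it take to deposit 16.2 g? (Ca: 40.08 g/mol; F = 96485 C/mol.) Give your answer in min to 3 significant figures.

62.2 min

n(Ca) = 16.2 / 40.08 = 0.4042 mol
Ca²⁺ + 2e⁻ → Ca, so n(e⁻) = 2 × 0.4042 = 0.8084 mol
Q = 0.8084 × 96485 = 78000 C
t = Q / I = 78000 / 20.9 = 3732 s = 62.2 min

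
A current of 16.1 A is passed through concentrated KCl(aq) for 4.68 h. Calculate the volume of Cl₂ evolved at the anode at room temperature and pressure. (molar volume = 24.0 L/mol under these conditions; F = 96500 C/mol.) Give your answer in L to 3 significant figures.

33.7 L

Q = 16.1 A × 16848 s = 2.713×10^5 C
n(e⁻) = 2.713×10^5 / 96500 = 2.811 mol
2Cl⁻ → Cl₂ + 2e⁻, so n(Cl₂) = 2.811 / 2 = 1.406 mol
V = 1.406 × 24.0 = 33.74 L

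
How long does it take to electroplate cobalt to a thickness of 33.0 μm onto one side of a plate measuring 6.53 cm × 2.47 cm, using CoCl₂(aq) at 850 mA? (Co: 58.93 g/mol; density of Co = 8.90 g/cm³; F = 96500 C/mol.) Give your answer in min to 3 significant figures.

Plated area = 6.53 × 2.47 = 16.13 cm²
Volume = 16.13 × 33.0×10⁻⁴ cm = 0.05323 cm³
m(Co) = 0.05323 × 8.90 = 0.4737 g
n(Co) = 0.4737 / 58.93 = 0.008038 mol; n(e⁻) = 2 × 0.008038 = 0.01608 mol
Q = 0.01608 × 96500 = 1552 C
t = 1552 / 0.850 = 1826 s = 30.4 min

30.4 min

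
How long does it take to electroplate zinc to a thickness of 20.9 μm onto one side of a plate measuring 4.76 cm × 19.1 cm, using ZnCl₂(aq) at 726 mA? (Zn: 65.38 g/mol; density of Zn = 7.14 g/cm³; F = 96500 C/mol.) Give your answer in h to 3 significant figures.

1.53 h

Plated area = 4.76 × 19.1 = 90.92 cm²
Volume = 90.92 × 20.9×10⁻⁴ cm = 0.1900 cm³
m(Zn) = 0.1900 × 7.14 = 1.357 g
n(Zn) = 1.357 / 65.38 = 0.02076 mol; n(e⁻) = 2 × 0.02076 = 0.04152 mol
Q = 0.04152 × 96500 = 4007 C
t = 4007 / 0.726 = 5519 s = 1.53 h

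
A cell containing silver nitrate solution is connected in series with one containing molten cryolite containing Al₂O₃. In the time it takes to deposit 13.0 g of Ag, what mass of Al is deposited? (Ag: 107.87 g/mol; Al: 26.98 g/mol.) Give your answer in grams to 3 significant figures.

n(Ag) = 13.0 / 107.87 = 0.1205 mol
Ag⁺ + e⁻ → Ag, so n(e⁻) = 0.1205 mol
Same current for the same time ⇒ same n(e⁻) = 0.1205 mol in both cells.
Al³⁺ + 3e⁻ → Al, so n(Al) = 0.1205 / 3 = 0.04017 mol
m(Al) = 0.04017 × 26.98 = 1.08 g

1.08 g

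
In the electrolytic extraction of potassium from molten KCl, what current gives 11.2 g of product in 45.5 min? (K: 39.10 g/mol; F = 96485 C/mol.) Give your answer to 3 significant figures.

n(K) = 11.2 / 39.10 = 0.2864 mol
K⁺ + e⁻ → K, so n(e⁻) = 0.2864 mol
Q = 0.2864 × 96485 = 27630 C
I = Q / t = 27630 / 2730 s = 10.1 A

10.1 A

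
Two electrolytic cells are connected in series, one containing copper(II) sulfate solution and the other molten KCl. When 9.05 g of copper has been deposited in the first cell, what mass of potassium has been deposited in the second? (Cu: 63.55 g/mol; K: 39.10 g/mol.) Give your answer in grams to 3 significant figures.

n(Cu) = 9.05 / 63.55 = 0.1424 mol
Cu²⁺ + 2e⁻ → Cu, so n(e⁻) = 2 × 0.1424 = 0.2848 mol
In series, the same 0.2848 mol of electrons flows through the second cell.
K⁺ + e⁻ → K, so n(K) = 0.2848 mol
m(K) = 0.2848 × 39.10 = 11.1 g

11.1 g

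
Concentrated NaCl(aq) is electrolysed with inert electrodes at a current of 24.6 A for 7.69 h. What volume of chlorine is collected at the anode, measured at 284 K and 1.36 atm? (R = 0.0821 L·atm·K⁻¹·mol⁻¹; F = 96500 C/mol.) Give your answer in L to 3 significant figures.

60.5 L

Q = 24.6 A × 27684 s = 6.810×10^5 C
n(e⁻) = 6.810×10^5 / 96500 = 7.057 mol
2Cl⁻ → Cl₂ + 2e⁻, so n(Cl₂) = 7.057 / 2 = 3.529 mol
V = nRT/P = 3.529 × 0.0821 × 284 / 1.36 = 60.50 L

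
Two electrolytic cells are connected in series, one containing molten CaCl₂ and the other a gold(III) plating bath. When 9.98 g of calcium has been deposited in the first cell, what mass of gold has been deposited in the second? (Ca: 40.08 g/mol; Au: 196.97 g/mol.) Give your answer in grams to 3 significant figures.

32.7 g

n(Ca) = 9.98 / 40.08 = 0.2490 mol
Ca²⁺ + 2e⁻ → Ca, so n(e⁻) = 2 × 0.2490 = 0.4980 mol
Since the cells are in series, n(e⁻) in the Au cell is also 0.4980 mol.
Au³⁺ + 3e⁻ → Au, so n(Au) = 0.4980 / 3 = 0.1660 mol
m(Au) = 0.1660 × 196.97 = 32.7 g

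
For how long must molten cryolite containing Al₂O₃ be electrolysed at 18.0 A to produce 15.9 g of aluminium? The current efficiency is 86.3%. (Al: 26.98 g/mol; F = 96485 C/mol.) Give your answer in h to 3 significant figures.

n(Al) = 15.9 / 26.98 = 0.5893 mol
Al³⁺ + 3e⁻ → Al, so n(e⁻) = 3 × 0.5893 = 1.768 mol
Q = 1.768 × 96485 / 0.863 = 1.977×10^5 C
t = Q / I = 1.977×10^5 / 18.0 = 10980 s = 3.05 h

3.05 h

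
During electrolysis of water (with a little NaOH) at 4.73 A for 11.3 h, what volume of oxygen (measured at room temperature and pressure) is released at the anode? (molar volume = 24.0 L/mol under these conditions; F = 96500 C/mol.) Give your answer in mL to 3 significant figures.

Q = 4.73 A × 40680 s = 1.924×10^5 C
n(e⁻) = Q/F = 1.924×10^5/96500 = 1.994 mol
2H₂O → O₂ + 4H⁺ + 4e⁻, so n(O₂) = 1.994 / 4 = 0.4985 mol
V = 0.4985 × 24.0 = 11.96 L
= 12000 mL

12000 mL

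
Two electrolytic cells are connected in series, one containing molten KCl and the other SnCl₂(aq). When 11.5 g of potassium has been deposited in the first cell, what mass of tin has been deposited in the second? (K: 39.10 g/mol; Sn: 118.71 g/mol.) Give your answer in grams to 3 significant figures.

n(K) = 11.5 / 39.10 = 0.2941 mol
K⁺ + e⁻ → K, so n(e⁻) = 0.2941 mol
The cells are in series, so the same charge (and hence the same n(e⁻) = 0.2941 mol) passes through both.
Sn²⁺ + 2e⁻ → Sn, so n(Sn) = 0.2941 / 2 = 0.1471 mol
m(Sn) = 0.1471 × 118.71 = 17.5 g

17.5 g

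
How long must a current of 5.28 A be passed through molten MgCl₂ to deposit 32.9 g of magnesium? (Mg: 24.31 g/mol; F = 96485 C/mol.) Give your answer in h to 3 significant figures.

n(Mg) = 32.9 / 24.31 = 1.353 mol
Mg²⁺ + 2e⁻ → Mg, so n(e⁻) = 2 × 1.353 = 2.706 mol
Q = 2.706 × 96485 = 2.611×10^5 C
t = Q / I = 2.611×10^5 / 5.28 = 49450 s = 13.7 h

13.7 h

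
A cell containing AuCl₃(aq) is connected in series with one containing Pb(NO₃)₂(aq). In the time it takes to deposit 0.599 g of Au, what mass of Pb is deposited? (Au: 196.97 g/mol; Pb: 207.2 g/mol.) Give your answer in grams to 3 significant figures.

0.945 g

n(Au) = 0.599 / 196.97 = 0.003041 mol
Au³⁺ + 3e⁻ → Au, so n(e⁻) = 3 × 0.003041 = 0.009123 mol
Same current for the same time ⇒ same n(e⁻) = 0.009123 mol in both cells.
Pb²⁺ + 2e⁻ → Pb, so n(Pb) = 0.009123 / 2 = 0.004562 mol
m(Pb) = 0.004562 × 207.2 = 0.945 g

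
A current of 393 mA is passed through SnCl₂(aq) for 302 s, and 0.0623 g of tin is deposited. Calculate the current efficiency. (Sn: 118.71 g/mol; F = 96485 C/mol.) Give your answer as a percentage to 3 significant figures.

85.3%

Q = 0.393 × 302 = 118.7 C
n(e⁻) = 118.7 / 96485 = 0.001230 mol
Sn²⁺ + 2e⁻ → Sn, so theoretical n(Sn) = 6.150×10^-4 mol → 0.07301 g
Efficiency = 0.0623 / 0.07301 = 0.8533 = 85.3%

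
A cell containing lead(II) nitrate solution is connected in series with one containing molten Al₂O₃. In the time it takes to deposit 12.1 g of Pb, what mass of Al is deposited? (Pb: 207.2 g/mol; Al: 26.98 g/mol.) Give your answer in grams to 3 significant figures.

n(Pb) = 12.1 / 207.2 = 0.05840 mol
Pb²⁺ + 2e⁻ → Pb, so n(e⁻) = 2 × 0.05840 = 0.1168 mol
The cells are in series, so the same charge (and hence the same n(e⁻) = 0.1168 mol) passes through both.
Al³⁺ + 3e⁻ → Al, so n(Al) = 0.1168 / 3 = 0.03893 mol
m(Al) = 0.03893 × 26.98 = 1.05 g

1.05 g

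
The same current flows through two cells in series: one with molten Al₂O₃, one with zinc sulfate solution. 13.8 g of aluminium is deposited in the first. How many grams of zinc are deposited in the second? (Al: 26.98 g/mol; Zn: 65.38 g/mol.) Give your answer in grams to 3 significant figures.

50.2 g

n(Al) = 13.8 / 26.98 = 0.5115 mol
Al³⁺ + 3e⁻ → Al, so n(e⁻) = 3 × 0.5115 = 1.535 mol
Same current for the same time ⇒ same n(e⁻) = 1.535 mol in both cells.
Zn²⁺ + 2e⁻ → Zn, so n(Zn) = 1.535 / 2 = 0.7675 mol
m(Zn) = 0.7675 × 65.38 = 50.2 g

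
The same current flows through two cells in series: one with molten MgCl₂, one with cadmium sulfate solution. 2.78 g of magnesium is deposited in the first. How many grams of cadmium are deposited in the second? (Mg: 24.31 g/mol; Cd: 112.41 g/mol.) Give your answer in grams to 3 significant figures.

12.9 g

n(Mg) = 2.78 / 24.31 = 0.1144 mol
Mg²⁺ + 2e⁻ → Mg, so n(e⁻) = 2 × 0.1144 = 0.2288 mol
Same current for the same time ⇒ same n(e⁻) = 0.2288 mol in both cells.
Cd²⁺ + 2e⁻ → Cd, so n(Cd) = 0.2288 / 2 = 0.1144 mol
m(Cd) = 0.1144 × 112.41 = 12.9 g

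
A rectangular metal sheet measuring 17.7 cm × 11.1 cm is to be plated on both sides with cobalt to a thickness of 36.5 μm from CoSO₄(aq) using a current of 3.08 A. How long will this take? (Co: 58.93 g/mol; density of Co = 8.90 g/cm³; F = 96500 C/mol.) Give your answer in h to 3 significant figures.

Plated area = 2 × 17.7 × 11.1 = 392.9 cm²
Volume = 392.9 × 36.5×10⁻⁴ cm = 1.434 cm³
m(Co) = 1.434 × 8.90 = 12.76 g
n(Co) = 12.76 / 58.93 = 0.2165 mol; n(e⁻) = 2 × 0.2165 = 0.4330 mol
Q = 0.4330 × 96500 = 41780 C
t = 41780 / 3.08 = 13560 s = 3.77 h

3.77 h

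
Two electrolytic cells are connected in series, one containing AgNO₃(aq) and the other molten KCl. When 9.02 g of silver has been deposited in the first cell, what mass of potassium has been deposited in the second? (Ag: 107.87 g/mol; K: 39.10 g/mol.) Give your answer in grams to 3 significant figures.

3.27 g

n(Ag) = 9.02 / 107.87 = 0.08362 mol
Ag⁺ + e⁻ → Ag, so n(e⁻) = 0.08362 mol
In series, the same 0.08362 mol of electrons flows through the second cell.
K⁺ + e⁻ → K, so n(K) = 0.08362 mol
m(K) = 0.08362 × 39.10 = 3.27 g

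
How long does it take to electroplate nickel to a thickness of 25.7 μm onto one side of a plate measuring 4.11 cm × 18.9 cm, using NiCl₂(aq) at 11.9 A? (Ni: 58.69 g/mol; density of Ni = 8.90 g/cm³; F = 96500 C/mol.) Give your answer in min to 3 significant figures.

8.18 min

Plated area = 4.11 × 18.9 = 77.68 cm²
Volume = 77.68 × 25.7×10⁻⁴ cm = 0.1996 cm³
m(Ni) = 0.1996 × 8.90 = 1.776 g
n(Ni) = 1.776 / 58.69 = 0.03026 mol; n(e⁻) = 2 × 0.03026 = 0.06052 mol
Q = 0.06052 × 96500 = 5840 C
t = 5840 / 11.9 = 490.8 s = 8.18 min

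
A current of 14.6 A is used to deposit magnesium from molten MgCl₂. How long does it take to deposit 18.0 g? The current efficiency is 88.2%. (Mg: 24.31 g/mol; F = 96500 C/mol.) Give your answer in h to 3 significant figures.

3.08 h

n(Mg) = 18.0 / 24.31 = 0.7404 mol
Mg²⁺ + 2e⁻ → Mg, so n(e⁻) = 2 × 0.7404 = 1.481 mol
Q = 1.481 × 96500 / 0.882 = 1.620×10^5 C
t = Q / I = 1.620×10^5 / 14.6 = 11100 s = 3.08 h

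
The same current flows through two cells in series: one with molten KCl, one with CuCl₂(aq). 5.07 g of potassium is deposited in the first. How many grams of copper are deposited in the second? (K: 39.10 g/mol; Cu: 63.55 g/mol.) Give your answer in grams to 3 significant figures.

n(K) = 5.07 / 39.10 = 0.1297 mol
K⁺ + e⁻ → K, so n(e⁻) = 0.1297 mol
Since the cells are in series, n(e⁻) in the Cu cell is also 0.1297 mol.
Cu²⁺ + 2e⁻ → Cu, so n(Cu) = 0.1297 / 2 = 0.06485 mol
m(Cu) = 0.06485 × 63.55 = 4.12 g

4.12 g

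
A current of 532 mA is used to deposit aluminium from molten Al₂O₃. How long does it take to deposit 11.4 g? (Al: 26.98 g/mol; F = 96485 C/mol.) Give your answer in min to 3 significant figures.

3830 min

n(Al) = 11.4 / 26.98 = 0.4225 mol
Al³⁺ + 3e⁻ → Al, so n(e⁻) = 3 × 0.4225 = 1.268 mol
Q = 1.268 × 96485 = 1.223×10^5 C
t = Q / I = 1.223×10^5 / 0.532 = 2.299×10^5 s = 3830 min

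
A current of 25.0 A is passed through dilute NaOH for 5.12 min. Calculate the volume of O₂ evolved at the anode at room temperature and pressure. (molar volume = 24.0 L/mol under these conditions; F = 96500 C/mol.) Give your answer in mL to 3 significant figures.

478 mL

Q = It = 25.0 × 307.2 = 7680 C
n(e⁻) = 7680 / 96500 = 0.07959 mol
2H₂O → O₂ + 4H⁺ + 4e⁻, so n(O₂) = 0.07959 / 4 = 0.01990 mol
V = 0.01990 × 24.0 = 0.4776 L
= 478 mL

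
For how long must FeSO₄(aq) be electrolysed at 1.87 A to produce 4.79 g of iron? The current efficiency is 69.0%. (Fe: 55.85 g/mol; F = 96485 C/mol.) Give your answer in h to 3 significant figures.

3.56 h

n(Fe) = 4.79 / 55.85 = 0.08577 mol
Fe²⁺ + 2e⁻ → Fe, so n(e⁻) = 2 × 0.08577 = 0.1715 mol
Q = 0.1715 × 96485 / 0.690 = 23980 C
t = Q / I = 23980 / 1.87 = 12820 s = 3.56 h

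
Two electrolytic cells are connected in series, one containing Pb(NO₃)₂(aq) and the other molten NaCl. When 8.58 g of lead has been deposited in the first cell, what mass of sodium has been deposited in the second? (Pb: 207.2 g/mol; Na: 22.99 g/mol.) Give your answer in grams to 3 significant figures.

1.90 g

n(Pb) = 8.58 / 207.2 = 0.04141 mol
Pb²⁺ + 2e⁻ → Pb, so n(e⁻) = 2 × 0.04141 = 0.08282 mol
The cells are in series, so the same charge (and hence the same n(e⁻) = 0.08282 mol) passes through both.
Na⁺ + e⁻ → Na, so n(Na) = 0.08282 mol
m(Na) = 0.08282 × 22.99 = 1.90 g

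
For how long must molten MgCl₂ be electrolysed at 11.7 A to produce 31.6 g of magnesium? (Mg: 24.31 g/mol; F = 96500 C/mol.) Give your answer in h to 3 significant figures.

5.96 h

n(Mg) = 31.6 / 24.31 = 1.300 mol
Mg²⁺ + 2e⁻ → Mg, so n(e⁻) = 2 × 1.300 = 2.600 mol
Q = 2.600 × 96500 = 2.509×10^5 C
t = Q / I = 2.509×10^5 / 11.7 = 21440 s = 5.96 h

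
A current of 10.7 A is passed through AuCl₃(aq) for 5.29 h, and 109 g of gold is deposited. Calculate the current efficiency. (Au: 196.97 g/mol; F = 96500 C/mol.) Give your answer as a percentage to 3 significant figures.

Q = 10.7 × 19044 = 2.038×10^5 C
n(e⁻) = 2.038×10^5 / 96500 = 2.112 mol
Au³⁺ + 3e⁻ → Au, so theoretical n(Au) = 0.7040 mol → 138.7 g
Efficiency = 109 / 138.7 = 0.7859 = 78.6%

78.6%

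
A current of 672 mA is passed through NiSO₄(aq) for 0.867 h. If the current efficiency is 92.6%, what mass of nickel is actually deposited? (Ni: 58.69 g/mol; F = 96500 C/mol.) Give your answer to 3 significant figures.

Q = 0.672 × 3121.2 = 2097 C
n(e⁻) = 2097 / 96500 = 0.02173 mol
Ni²⁺ + 2e⁻ → Ni, so theoretical m(Ni) = 0.01087 × 58.69 = 0.6380 g
Actual mass = 92.6% × 0.6380 = 0.591 g

0.591 g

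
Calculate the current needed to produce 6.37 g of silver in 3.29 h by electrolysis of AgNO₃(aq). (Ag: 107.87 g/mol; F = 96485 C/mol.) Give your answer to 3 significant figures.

n(Ag) = 6.37 / 107.87 = 0.05905 mol
Ag⁺ + e⁻ → Ag, so n(e⁻) = 0.05905 mol
Q = 0.05905 × 96485 = 5697 C
I = Q / t = 5697 / 11844 s = 0.481 A

0.481 A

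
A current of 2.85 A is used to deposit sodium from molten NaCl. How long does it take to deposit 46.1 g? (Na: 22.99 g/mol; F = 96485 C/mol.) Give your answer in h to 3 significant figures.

n(Na) = 46.1 / 22.99 = 2.005 mol
Na⁺ + e⁻ → Na, so n(e⁻) = 2.005 mol
Q = 2.005 × 96485 = 1.935×10^5 C
t = Q / I = 1.935×10^5 / 2.85 = 67890 s = 18.9 h

18.9 h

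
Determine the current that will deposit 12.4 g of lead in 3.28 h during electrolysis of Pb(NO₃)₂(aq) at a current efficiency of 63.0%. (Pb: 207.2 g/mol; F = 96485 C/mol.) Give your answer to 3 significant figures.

1.55 A

n(Pb) = 12.4 / 207.2 = 0.05985 mol
Pb²⁺ + 2e⁻ → Pb, so n(e⁻) = 2 × 0.05985 = 0.1197 mol
Q = 0.1197 × 96485 / 0.630 = 18330 C
I = Q / t = 18330 / 11808 s = 1.55 A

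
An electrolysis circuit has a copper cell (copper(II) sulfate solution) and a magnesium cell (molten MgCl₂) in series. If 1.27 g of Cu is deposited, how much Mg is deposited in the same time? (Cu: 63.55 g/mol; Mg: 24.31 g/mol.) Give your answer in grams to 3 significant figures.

n(Cu) = 1.27 / 63.55 = 0.01998 mol
Cu²⁺ + 2e⁻ → Cu, so n(e⁻) = 2 × 0.01998 = 0.03996 mol
In series, the same 0.03996 mol of electrons flows through the second cell.
Mg²⁺ + 2e⁻ → Mg, so n(Mg) = 0.03996 / 2 = 0.01998 mol
m(Mg) = 0.01998 × 24.31 = 0.486 g

0.486 g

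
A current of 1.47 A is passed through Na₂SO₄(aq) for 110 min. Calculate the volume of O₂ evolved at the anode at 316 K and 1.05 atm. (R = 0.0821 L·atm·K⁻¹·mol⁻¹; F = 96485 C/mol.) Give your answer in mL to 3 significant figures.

621 mL

Q = It = 1.47 × 6600 = 9702 C
n(e⁻) = 9702 / 96485 = 0.1006 mol
2H₂O → O₂ + 4H⁺ + 4e⁻, so n(O₂) = 0.1006 / 4 = 0.02515 mol
V = nRT/P = 0.02515 × 0.0821 × 316 / 1.05 = 0.6214 L
= 621 mL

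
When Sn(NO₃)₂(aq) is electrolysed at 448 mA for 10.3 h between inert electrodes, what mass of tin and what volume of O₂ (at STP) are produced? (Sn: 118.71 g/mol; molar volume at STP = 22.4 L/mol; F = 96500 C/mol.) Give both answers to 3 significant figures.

10.2 g Sn; 0.964 L O₂

Q = 0.448 × 37080 = 16610 C; n(e⁻) = 16610 / 96500 = 0.1721 mol
Cathode: Sn²⁺ + 2e⁻ → Sn → n(Sn) = 0.1721/2 = 0.08605 mol → 10.2 g
Anode: 2H₂O → O₂ + 4H⁺ + 4e⁻ → n(O₂) = 0.1721/4 = 0.04303 mol → 0.964 L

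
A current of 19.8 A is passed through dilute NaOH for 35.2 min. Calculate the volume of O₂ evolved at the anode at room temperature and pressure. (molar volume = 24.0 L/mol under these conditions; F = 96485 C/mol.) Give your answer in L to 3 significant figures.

Q = It = 19.8 × 2112 = 41820 C
n(e⁻) = 41820 / 96485 = 0.4334 mol
2H₂O → O₂ + 4H⁺ + 4e⁻, so n(O₂) = 0.4334 / 4 = 0.1084 mol
V = 0.1084 × 24.0 = 2.602 L

2.60 L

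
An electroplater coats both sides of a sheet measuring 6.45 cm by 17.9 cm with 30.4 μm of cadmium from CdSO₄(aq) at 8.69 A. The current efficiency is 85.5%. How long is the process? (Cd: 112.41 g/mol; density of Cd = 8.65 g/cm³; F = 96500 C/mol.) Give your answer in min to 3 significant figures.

Plated area = 2 × 6.45 × 17.9 = 230.9 cm²
Volume = 230.9 × 30.4×10⁻⁴ cm = 0.7019 cm³
m(Cd) = 0.7019 × 8.65 = 6.071 g
n(Cd) = 6.071 / 112.41 = 0.05401 mol; n(e⁻) = 2 × 0.05401 = 0.1080 mol
Q = 0.1080 × 96500 / 0.855 = 12190 C
t = 12190 / 8.69 = 1403 s = 23.4 min

23.4 min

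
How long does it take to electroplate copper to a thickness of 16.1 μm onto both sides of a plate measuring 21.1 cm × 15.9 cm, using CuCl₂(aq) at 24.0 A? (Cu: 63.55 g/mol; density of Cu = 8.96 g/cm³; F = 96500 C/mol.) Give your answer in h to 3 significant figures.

Plated area = 2 × 21.1 × 15.9 = 671.0 cm²
Volume = 671.0 × 16.1×10⁻⁴ cm = 1.080 cm³
m(Cu) = 1.080 × 8.96 = 9.677 g
n(Cu) = 9.677 / 63.55 = 0.1523 mol; n(e⁻) = 2 × 0.1523 = 0.3046 mol
Q = 0.3046 × 96500 = 29390 C
t = 29390 / 24.0 = 1225 s = 0.340 h

0.340 h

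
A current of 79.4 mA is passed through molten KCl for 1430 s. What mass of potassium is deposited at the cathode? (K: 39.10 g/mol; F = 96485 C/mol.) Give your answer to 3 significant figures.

Q = 0.0794 A × 1430 s = 113.5 C
n(e⁻) = 113.5 / 96485 = 0.001176 mol
K⁺ + e⁻ → K, so n(K) = 0.001176 mol
m = 0.001176 × 39.10 = 0.0460 g

0.0460 g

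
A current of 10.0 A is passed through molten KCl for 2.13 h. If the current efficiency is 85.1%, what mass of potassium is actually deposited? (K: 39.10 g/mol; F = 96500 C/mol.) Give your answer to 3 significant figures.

26.4 g

Q = 10.0 × 7668 = 76680 C
n(e⁻) = 76680 / 96500 = 0.7946 mol
K⁺ + e⁻ → K, so theoretical m(K) = 0.7946 × 39.10 = 31.07 g
Actual mass = 85.1% × 31.07 = 26.4 g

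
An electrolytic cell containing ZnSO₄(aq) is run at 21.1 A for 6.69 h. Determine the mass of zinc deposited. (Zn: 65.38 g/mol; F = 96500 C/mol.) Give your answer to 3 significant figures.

172 g

Q = 21.1 A × 24084 s = 5.082×10^5 C
Moles of electrons = 5.082×10^5 / 96500 = 5.266 mol
Zn²⁺ + 2e⁻ → Zn, so n(Zn) = 5.266 / 2 = 2.633 mol
m = 2.633 × 65.38 = 172 g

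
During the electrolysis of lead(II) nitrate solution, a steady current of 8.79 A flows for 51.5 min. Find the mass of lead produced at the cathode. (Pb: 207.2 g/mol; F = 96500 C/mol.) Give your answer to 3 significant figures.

29.2 g

Q = It = 8.79 × 3090 = 27160 C
n(e⁻) = 27160 / 96500 = 0.2815 mol
Pb²⁺ + 2e⁻ → Pb, so n(Pb) = 0.2815 / 2 = 0.1408 mol
m = 0.1408 × 207.2 = 29.2 g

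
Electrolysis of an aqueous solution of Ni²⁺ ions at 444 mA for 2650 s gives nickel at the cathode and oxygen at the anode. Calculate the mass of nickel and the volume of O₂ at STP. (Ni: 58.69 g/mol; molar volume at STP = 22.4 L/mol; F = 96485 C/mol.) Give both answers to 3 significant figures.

0.358 g Ni; 0.0683 L O₂

Q = 0.444 × 2650 = 1177 C; n(e⁻) = 1177 / 96485 = 0.01220 mol
Cathode: Ni²⁺ + 2e⁻ → Ni → n(Ni) = 0.01220/2 = 0.006100 mol → 0.358 g
Anode: 2H₂O → O₂ + 4H⁺ + 4e⁻ → n(O₂) = 0.01220/4 = 0.003050 mol → 0.0683 L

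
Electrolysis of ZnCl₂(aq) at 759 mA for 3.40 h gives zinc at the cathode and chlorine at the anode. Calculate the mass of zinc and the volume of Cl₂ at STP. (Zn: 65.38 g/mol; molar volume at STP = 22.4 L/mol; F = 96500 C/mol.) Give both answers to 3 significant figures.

3.15 g Zn; 1.08 L Cl₂

Q = 0.759 × 12240 = 9290 C; n(e⁻) = 9290 / 96500 = 0.09627 mol
Cathode: Zn²⁺ + 2e⁻ → Zn → n(Zn) = 0.09627/2 = 0.04814 mol → 3.15 g
Anode: 2Cl⁻ → Cl₂ + 2e⁻ → n(Cl₂) = 0.09627/2 = 0.04814 mol → 1.08 L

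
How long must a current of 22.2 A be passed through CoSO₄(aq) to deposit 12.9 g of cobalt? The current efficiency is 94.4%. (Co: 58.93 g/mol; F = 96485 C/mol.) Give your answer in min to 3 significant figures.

n(Co) = 12.9 / 58.93 = 0.2189 mol
Co²⁺ + 2e⁻ → Co, so n(e⁻) = 2 × 0.2189 = 0.4378 mol
Q = 0.4378 × 96485 / 0.944 = 44750 C
t = Q / I = 44750 / 22.2 = 2016 s = 33.6 min

33.6 min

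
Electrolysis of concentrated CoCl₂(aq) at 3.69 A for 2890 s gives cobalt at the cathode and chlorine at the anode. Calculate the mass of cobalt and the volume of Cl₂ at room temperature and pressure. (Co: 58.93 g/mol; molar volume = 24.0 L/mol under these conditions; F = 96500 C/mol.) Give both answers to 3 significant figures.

3.26 g Co; 1.33 L Cl₂

Q = 3.69 × 2890 = 10660 C; n(e⁻) = 10660 / 96500 = 0.1105 mol
Cathode: Co²⁺ + 2e⁻ → Co → n(Co) = 0.1105/2 = 0.05525 mol → 3.26 g
Anode: 2Cl⁻ → Cl₂ + 2e⁻ → n(Cl₂) = 0.1105/2 = 0.05525 mol → 1.33 L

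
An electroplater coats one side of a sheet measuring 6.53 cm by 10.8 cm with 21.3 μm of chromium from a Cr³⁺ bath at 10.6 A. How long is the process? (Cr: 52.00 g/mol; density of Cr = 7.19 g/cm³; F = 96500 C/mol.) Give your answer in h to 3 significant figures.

Plated area = 6.53 × 10.8 = 70.52 cm²
Volume = 70.52 × 21.3×10⁻⁴ cm = 0.1502 cm³
m(Cr) = 0.1502 × 7.19 = 1.080 g
n(Cr) = 1.080 / 52.00 = 0.02077 mol; n(e⁻) = 3 × 0.02077 = 0.06231 mol
Q = 0.06231 × 96500 = 6013 C
t = 6013 / 10.6 = 567.3 s = 0.158 h

0.158 h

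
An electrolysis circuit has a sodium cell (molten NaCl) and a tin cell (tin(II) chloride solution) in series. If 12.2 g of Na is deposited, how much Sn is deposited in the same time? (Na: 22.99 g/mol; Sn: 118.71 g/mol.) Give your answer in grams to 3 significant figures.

n(Na) = 12.2 / 22.99 = 0.5307 mol
Na⁺ + e⁻ → Na, so n(e⁻) = 0.5307 mol
Same current for the same time ⇒ same n(e⁻) = 0.5307 mol in both cells.
Sn²⁺ + 2e⁻ → Sn, so n(Sn) = 0.5307 / 2 = 0.2654 mol
m(Sn) = 0.2654 × 118.71 = 31.5 g

31.5 g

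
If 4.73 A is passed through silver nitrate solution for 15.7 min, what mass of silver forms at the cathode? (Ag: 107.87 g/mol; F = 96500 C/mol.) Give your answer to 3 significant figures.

Q = It = 4.73 × 942 = 4456 C
n(e⁻) = Q/F = 4456/96500 = 0.04618 mol
Ag⁺ + e⁻ → Ag, so n(Ag) = 0.04618 mol
m = 0.04618 × 107.87 = 4.98 g

4.98 g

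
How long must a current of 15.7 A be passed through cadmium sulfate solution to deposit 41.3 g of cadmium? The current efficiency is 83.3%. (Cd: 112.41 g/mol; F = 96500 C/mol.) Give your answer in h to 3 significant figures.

n(Cd) = 41.3 / 112.41 = 0.3674 mol
Cd²⁺ + 2e⁻ → Cd, so n(e⁻) = 2 × 0.3674 = 0.7348 mol
Q = 0.7348 × 96500 / 0.833 = 85120 C
t = Q / I = 85120 / 15.7 = 5422 s = 1.51 h

1.51 h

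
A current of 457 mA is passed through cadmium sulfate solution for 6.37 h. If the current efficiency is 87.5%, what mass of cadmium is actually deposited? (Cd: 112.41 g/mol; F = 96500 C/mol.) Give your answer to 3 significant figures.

Q = 0.457 × 22932 = 10480 C
n(e⁻) = 10480 / 96500 = 0.1086 mol
Cd²⁺ + 2e⁻ → Cd, so theoretical m(Cd) = 0.05430 × 112.41 = 6.104 g
Actual mass = 87.5% × 6.104 = 5.34 g

5.34 g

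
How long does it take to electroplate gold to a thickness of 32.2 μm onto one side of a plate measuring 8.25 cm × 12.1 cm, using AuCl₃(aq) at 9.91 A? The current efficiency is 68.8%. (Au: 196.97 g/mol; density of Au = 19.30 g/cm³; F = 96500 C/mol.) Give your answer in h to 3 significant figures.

Plated area = 8.25 × 12.1 = 99.83 cm²
Volume = 99.83 × 32.2×10⁻⁴ cm = 0.3215 cm³
m(Au) = 0.3215 × 19.30 = 6.205 g
n(Au) = 6.205 / 196.97 = 0.03150 mol; n(e⁻) = 3 × 0.03150 = 0.09450 mol
Q = 0.09450 × 96500 / 0.688 = 13250 C
t = 13250 / 9.91 = 1337 s = 0.371 h

0.371 h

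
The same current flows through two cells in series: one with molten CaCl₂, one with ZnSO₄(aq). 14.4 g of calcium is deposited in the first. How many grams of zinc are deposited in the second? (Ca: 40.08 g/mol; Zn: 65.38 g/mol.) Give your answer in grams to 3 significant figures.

23.5 g

n(Ca) = 14.4 / 40.08 = 0.3593 mol
Ca²⁺ + 2e⁻ → Ca, so n(e⁻) = 2 × 0.3593 = 0.7186 mol
In series, the same 0.7186 mol of electrons flows through the second cell.
Zn²⁺ + 2e⁻ → Zn, so n(Zn) = 0.7186 / 2 = 0.3593 mol
m(Zn) = 0.3593 × 65.38 = 23.5 g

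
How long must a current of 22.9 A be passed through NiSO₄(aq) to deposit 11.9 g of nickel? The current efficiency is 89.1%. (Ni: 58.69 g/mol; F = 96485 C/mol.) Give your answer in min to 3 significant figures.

32.0 min

n(Ni) = 11.9 / 58.69 = 0.2028 mol
Ni²⁺ + 2e⁻ → Ni, so n(e⁻) = 2 × 0.2028 = 0.4056 mol
Q = 0.4056 × 96485 / 0.891 = 43920 C
t = Q / I = 43920 / 22.9 = 1918 s = 32.0 min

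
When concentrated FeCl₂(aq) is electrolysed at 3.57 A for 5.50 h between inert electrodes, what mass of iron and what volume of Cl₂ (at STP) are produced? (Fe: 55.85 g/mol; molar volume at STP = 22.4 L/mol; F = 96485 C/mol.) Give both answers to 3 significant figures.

Q = 3.57 × 19800 = 70690 C; n(e⁻) = 70690 / 96485 = 0.7327 mol
Cathode: Fe²⁺ + 2e⁻ → Fe → n(Fe) = 0.7327/2 = 0.3664 mol → 20.5 g
Anode: 2Cl⁻ → Cl₂ + 2e⁻ → n(Cl₂) = 0.7327/2 = 0.3664 mol → 8.21 L

20.5 g Fe; 8.21 L Cl₂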